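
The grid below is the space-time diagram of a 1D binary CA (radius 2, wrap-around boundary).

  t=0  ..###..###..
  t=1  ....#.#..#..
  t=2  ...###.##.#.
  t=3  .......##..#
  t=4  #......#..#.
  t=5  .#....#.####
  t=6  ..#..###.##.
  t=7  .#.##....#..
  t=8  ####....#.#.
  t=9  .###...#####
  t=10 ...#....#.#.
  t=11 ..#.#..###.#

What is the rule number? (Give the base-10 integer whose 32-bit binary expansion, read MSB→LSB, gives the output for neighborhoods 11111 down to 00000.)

1349300068

  #####|.  b31=0 t=9,i=9
  ####.|#  b30=1 t=5,i=10
  ###.#|.  b29=0 t=2,i=5
  ###..|#  b28=1 t=0,i=4
  ##.##|.  b27=0 t=2,i=6
  ##.#.|.  b26=0 t=2,i=9
  ##..#|.  b25=0 t=0,i=5
  ##...|.  b24=0 t=0,i=10
  #.###|.  b23=0 t=5,i=8
  #.##.|#  b22=1 t=2,i=7
  #.#.#|#  b21=1 t=8,i=10
  #.#..|.  b20=0 t=1,i=6
  #..##|#  b19=1 t=0,i=6
  #..#.|#  b18=1 t=1,i=8
  #...#|.  b17=0 t=6,i=0
  #....|.  b16=0 t=0,i=11
  .####|#  b15=1 t=5,i=9
  .###.|.  b14=0 t=0,i=3
  .##.#|#  b13=1 t=2,i=8
  .##..|.  b12=0 t=3,i=8
  .#.##|#  b11=1 t=5,i=7
  .#.#.|#  b10=1 t=1,i=5
  .#..#|#  b9=1 t=1,i=7
  .#...|#  b8=1 t=1,i=10
  ..###|.  b7=0 t=0,i=2
  ..##.|#  b6=1 t=3,i=7
  ..#.#|#  b5=1 t=1,i=4
  ..#..|.  b4=0 t=1,i=9
  ...##|.  b3=0 t=0,i=1
  ...#.|#  b2=1 t=1,i=3
  ....#|.  b1=0 t=0,i=0
  .....|.  b0=0 t=1,i=0
  bits 01010000011011001010111101100100 = 1349300068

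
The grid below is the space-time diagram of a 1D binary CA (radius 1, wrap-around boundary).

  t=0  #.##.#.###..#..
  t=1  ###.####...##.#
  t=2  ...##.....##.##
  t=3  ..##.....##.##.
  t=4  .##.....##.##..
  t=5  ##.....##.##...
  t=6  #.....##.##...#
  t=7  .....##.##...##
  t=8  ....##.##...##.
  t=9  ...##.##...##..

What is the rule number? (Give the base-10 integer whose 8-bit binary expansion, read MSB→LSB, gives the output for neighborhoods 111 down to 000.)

46

  ### -> .   bit 7 = 0  t=0,i=8
  ##. -> .   bit 6 = 0  t=0,i=3
  #.# -> #   bit 5 = 1  t=0,i=1
  #.. -> .   bit 4 = 0  t=0,i=10
  .## -> #   bit 3 = 1  t=0,i=2
  .#. -> #   bit 2 = 1  t=0,i=0
  ..# -> #   bit 1 = 1  t=0,i=11
  ... -> .   bit 0 = 0  t=1,i=9
  bits 00101110 = 46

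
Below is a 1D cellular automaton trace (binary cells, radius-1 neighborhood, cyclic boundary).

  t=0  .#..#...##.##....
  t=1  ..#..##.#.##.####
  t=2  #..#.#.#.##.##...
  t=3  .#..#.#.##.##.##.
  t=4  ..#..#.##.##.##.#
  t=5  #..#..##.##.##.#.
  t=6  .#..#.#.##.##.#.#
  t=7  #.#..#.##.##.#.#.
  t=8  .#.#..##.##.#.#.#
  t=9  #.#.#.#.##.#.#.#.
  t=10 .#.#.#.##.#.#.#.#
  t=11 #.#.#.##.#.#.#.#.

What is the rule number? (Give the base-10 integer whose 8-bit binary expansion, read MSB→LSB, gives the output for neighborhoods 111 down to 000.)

57

  ### -> .   bit 7 = 0  t=1,i=14
  ##. -> .   bit 6 = 0  t=0,i=9
  #.# -> #   bit 5 = 1  t=0,i=10
  #.. -> #   bit 4 = 1  t=0,i=2
  .## -> #   bit 3 = 1  t=0,i=8
  .#. -> .   bit 2 = 0  t=0,i=1
  ..# -> .   bit 1 = 0  t=0,i=0
  ... -> #   bit 0 = 1  t=0,i=6
  bits 00111001 = 57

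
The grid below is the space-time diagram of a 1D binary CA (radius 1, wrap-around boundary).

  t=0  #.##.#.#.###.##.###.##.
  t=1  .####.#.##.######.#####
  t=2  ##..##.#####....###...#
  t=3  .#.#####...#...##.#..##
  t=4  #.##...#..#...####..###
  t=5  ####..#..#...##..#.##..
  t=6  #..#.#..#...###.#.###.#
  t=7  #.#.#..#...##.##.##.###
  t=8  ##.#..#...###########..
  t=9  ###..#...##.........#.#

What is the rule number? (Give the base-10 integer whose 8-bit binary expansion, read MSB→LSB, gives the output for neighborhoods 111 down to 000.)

  ###|.  b7=0 t=0,i=10
  ##.|#  b6=1 t=0,i=3
  #.#|#  b5=1 t=0,i=1
  #..|.  b4=0 t=2,i=2
  .##|#  b3=1 t=0,i=2
  .#.|.  b2=0 t=0,i=0
  ..#|#  b1=1 t=2,i=3
  ...|.  b0=0 t=2,i=13
  bits 01101010 = 106

106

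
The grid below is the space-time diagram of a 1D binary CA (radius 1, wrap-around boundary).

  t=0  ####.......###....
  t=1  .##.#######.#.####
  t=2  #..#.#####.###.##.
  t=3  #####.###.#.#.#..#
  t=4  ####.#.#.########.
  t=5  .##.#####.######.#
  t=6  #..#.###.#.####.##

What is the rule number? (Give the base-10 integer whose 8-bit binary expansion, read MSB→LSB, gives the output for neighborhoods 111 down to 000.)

183

  ### -> #   bit 7 = 1  t=0,i=1
  ##. -> .   bit 6 = 0  t=0,i=3
  #.# -> #   bit 5 = 1  t=1,i=0
  #.. -> #   bit 4 = 1  t=0,i=4
  .## -> .   bit 3 = 0  t=0,i=0
  .#. -> #   bit 2 = 1  t=1,i=12
  ..# -> #   bit 1 = 1  t=0,i=10
  ... -> #   bit 0 = 1  t=0,i=5
  bits 10110111 = 183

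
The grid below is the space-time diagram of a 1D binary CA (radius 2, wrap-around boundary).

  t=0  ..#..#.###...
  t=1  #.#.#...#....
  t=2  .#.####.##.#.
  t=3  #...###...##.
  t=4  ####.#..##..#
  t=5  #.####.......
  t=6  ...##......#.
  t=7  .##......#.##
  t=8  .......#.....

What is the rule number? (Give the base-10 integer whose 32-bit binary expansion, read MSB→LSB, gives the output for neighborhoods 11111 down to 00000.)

1679213850

  [31] ##### => .  t=4,i=1
  [30] ####. => #  t=2,i=5
  [29] ###.# => #  t=2,i=6
  [28] ###.. => .  t=0,i=9
  [27] ##.## => .  t=2,i=7
  [26] ##.#. => #  t=2,i=10
  [25] ##..# => .  t=4,i=10
  [24] ##... => .  t=0,i=10
  [23] #.### => .  t=0,i=7
  [22] #.##. => .  t=2,i=8
  [21] #.#.# => .  t=1,i=2
  [20] #.#.. => #  t=1,i=4
  [19] #..## => .  t=4,i=7
  [18] #..#. => #  t=0,i=4
  [17] #...# => #  t=1,i=6
  [16] #.... => .  t=0,i=11
  [15] .#### => #  t=2,i=4
  [14] .###. => #  t=0,i=8
  [13] .##.# => .  t=2,i=9
  [12] .##.. => .  t=4,i=9
  [11] .#.## => .  t=0,i=6
  [10] .#.#. => #  t=1,i=1
  [9] .#..# => .  t=0,i=3
  [8] .#... => #  t=1,i=5
  [7] ..### => .  t=3,i=4
  [6] ..##. => .  t=3,i=10
  [5] ..#.# => .  t=0,i=5
  [4] ..#.. => #  t=0,i=2
  [3] ...## => #  t=3,i=3
  [2] ...#. => .  t=0,i=1
  [1] ....# => #  t=0,i=0
  [0] ..... => .  t=0,i=12
  bits 01100100000101101100010100011010 = 1679213850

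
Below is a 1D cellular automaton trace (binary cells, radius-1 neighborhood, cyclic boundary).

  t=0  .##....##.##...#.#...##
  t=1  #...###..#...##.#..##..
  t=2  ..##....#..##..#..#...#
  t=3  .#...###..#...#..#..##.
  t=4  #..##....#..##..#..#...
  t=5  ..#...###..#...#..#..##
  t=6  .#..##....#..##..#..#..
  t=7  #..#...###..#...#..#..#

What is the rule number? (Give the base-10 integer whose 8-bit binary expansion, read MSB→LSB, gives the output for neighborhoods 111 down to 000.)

  [7] ### => .  t=1,i=5
  [6] ##. => .  t=0,i=2
  [5] #.# => #  t=0,i=0
  [4] #.. => .  t=0,i=3
  [3] .## => .  t=0,i=1
  [2] .#. => .  t=0,i=15
  [1] ..# => #  t=0,i=6
  [0] ... => #  t=0,i=4
  bits 00100011 = 35

35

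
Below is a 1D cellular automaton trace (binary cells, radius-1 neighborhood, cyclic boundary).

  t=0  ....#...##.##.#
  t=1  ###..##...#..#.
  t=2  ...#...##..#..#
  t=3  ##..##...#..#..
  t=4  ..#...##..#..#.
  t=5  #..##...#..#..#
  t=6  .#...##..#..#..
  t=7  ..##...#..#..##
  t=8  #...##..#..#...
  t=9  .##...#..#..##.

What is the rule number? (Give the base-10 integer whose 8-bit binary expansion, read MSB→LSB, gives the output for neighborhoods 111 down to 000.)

  ### -> .   bit 7 = 0  t=1,i=1
  ##. -> .   bit 6 = 0  t=0,i=9
  #.# -> #   bit 5 = 1  t=0,i=10
  #.. -> #   bit 4 = 1  t=0,i=0
  .## -> .   bit 3 = 0  t=0,i=8
  .#. -> .   bit 2 = 0  t=0,i=4
  ..# -> .   bit 1 = 0  t=0,i=3
  ... -> #   bit 0 = 1  t=0,i=1
  bits 00110001 = 49

49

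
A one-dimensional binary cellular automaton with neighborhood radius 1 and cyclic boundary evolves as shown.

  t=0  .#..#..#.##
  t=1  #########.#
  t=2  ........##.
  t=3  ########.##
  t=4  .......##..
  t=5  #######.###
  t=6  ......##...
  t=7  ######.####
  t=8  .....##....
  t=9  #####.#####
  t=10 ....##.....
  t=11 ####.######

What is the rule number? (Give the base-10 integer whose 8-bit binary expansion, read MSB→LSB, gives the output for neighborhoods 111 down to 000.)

  ###|.  b7=0 t=1,i=0
  ##.|#  b6=1 t=0,i=10
  #.#|#  b5=1 t=0,i=0
  #..|#  b4=1 t=0,i=2
  .##|.  b3=0 t=0,i=9
  .#.|#  b2=1 t=0,i=1
  ..#|#  b1=1 t=0,i=3
  ...|#  b0=1 t=2,i=0
  bits 01110111 = 119

119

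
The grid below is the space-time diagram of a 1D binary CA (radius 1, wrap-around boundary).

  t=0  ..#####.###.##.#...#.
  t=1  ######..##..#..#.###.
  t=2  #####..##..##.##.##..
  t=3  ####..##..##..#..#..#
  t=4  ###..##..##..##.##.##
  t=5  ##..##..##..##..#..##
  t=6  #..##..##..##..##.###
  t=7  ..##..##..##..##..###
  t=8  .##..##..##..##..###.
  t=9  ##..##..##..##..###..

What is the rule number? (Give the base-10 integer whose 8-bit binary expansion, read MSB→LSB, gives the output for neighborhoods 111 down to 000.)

143

  [7] ### => #  t=0,i=3
  [6] ##. => .  t=0,i=6
  [5] #.# => .  t=0,i=7
  [4] #.. => .  t=0,i=16
  [3] .## => #  t=0,i=2
  [2] .#. => #  t=0,i=15
  [1] ..# => #  t=0,i=1
  [0] ... => #  t=0,i=0
  bits 10001111 = 143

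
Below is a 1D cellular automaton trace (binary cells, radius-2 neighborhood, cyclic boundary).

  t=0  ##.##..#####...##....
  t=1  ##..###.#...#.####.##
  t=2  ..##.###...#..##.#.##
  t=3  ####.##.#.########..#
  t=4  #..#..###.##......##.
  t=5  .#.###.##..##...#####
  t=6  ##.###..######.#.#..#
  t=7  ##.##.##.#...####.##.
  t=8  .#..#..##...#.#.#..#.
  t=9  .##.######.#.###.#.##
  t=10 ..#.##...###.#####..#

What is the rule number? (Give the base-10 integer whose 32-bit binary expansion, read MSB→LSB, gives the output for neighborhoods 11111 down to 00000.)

  [31] ##### => .  t=0,i=9
  [30] ####. => .  t=0,i=10
  [29] ###.# => #  t=1,i=6
  [28] ###.. => .  t=0,i=11
  [27] ##.## => .  t=0,i=2
  [26] ##.#. => #  t=1,i=7
  [25] ##..# => #  t=0,i=5
  [24] ##... => #  t=0,i=12
  [23] #.### => #  t=1,i=14
  [22] #.##. => .  t=0,i=3
  [21] #.#.# => #  t=2,i=17
  [20] #.#.. => .  t=1,i=8
  [19] #..## => #  t=0,i=6
  [18] #..#. => .  t=4,i=2
  [17] #...# => .  t=0,i=13
  [16] #.... => .  t=0,i=18
  [15] .#### => #  t=0,i=8
  [14] .###. => #  t=1,i=5
  [13] .##.# => #  t=0,i=1
  [12] .##.. => #  t=0,i=4
  [11] .#.## => .  t=1,i=13
  [10] .#.#. => #  t=6,i=16
  [9] .#..# => #  t=2,i=12
  [8] .#... => .  t=1,i=9
  [7] ..### => .  t=0,i=7
  [6] ..##. => #  t=0,i=0
  [5] ..#.# => .  t=1,i=12
  [4] ..#.. => #  t=2,i=11
  [3] ...## => #  t=0,i=14
  [2] ...#. => #  t=1,i=11
  [1] ....# => #  t=0,i=19
  [0] ..... => .  t=4,i=14
  bits 00100111101010001111011001011110 = 665384542

665384542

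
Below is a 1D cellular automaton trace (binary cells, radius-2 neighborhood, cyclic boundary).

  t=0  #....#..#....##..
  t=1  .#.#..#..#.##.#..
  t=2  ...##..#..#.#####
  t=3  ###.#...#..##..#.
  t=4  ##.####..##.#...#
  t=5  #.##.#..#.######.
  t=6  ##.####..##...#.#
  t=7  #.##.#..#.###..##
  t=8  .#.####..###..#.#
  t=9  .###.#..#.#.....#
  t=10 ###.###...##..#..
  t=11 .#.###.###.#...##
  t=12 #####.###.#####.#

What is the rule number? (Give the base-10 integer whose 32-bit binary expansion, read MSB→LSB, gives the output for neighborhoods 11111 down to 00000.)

  ##### -> .   bit 31 = 0  t=2,i=14
  ####. -> #   bit 30 = 1  t=2,i=15
  ###.# -> .   bit 29 = 0  t=3,i=2
  ###.. -> .   bit 28 = 0  t=2,i=16
  ##.## -> #   bit 27 = 1  t=4,i=2
  ##.#. -> #   bit 26 = 1  t=1,i=13
  ##..# -> .   bit 25 = 0  t=0,i=15
  ##... -> #   bit 24 = 1  t=2,i=0
  #.### -> #   bit 23 = 1  t=2,i=12
  #.##. -> .   bit 22 = 0  t=1,i=11
  #.#.# -> #   bit 21 = 1  t=5,i=0
  #.#.. -> #   bit 20 = 1  t=1,i=3
  #..## -> #   bit 19 = 1  t=3,i=10
  #..#. -> .   bit 18 = 0  t=0,i=7
  #...# -> #   bit 17 = 1  t=1,i=16
  #.... -> .   bit 16 = 0  t=0,i=2
  .#### -> .   bit 15 = 0  t=2,i=13
  .###. -> #   bit 14 = 1  t=3,i=1
  .##.# -> #   bit 13 = 1  t=1,i=12
  .##.. -> #   bit 12 = 1  t=0,i=14
  .#.## -> #   bit 11 = 1  t=1,i=10
  .#.#. -> .   bit 10 = 0  t=1,i=2
  .#..# -> #   bit 9 = 1  t=0,i=6
  .#... -> #   bit 8 = 1  t=0,i=1
  ..### -> .   bit 7 = 0  t=4,i=16
  ..##. -> .   bit 6 = 0  t=0,i=13
  ..#.# -> .   bit 5 = 0  t=1,i=1
  ..#.. -> .   bit 4 = 0  t=0,i=0
  ...## -> #   bit 3 = 1  t=0,i=12
  ...#. -> .   bit 2 = 0  t=0,i=4
  ....# -> #   bit 1 = 1  t=0,i=3
  ..... -> .   bit 0 = 0  t=9,i=13
  bits 01001101101110100111101100001010 = 1304066826

1304066826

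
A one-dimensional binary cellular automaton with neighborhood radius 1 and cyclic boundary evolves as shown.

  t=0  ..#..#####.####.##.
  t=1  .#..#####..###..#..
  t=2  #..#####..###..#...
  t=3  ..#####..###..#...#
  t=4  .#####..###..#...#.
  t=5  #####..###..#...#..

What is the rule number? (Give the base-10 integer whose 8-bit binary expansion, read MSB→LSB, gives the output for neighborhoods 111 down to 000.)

138

  ###|#  b7=1 t=0,i=6
  ##.|.  b6=0 t=0,i=9
  #.#|.  b5=0 t=0,i=10
  #..|.  b4=0 t=0,i=3
  .##|#  b3=1 t=0,i=5
  .#.|.  b2=0 t=0,i=2
  ..#|#  b1=1 t=0,i=1
  ...|.  b0=0 t=0,i=0
  bits 10001010 = 138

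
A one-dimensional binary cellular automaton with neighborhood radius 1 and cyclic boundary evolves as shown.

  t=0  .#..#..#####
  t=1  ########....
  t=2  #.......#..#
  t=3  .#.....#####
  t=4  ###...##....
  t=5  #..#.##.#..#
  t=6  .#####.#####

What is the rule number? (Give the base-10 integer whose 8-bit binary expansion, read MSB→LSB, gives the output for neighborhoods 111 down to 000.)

  [7] ### => .  t=0,i=8
  [6] ##. => .  t=0,i=11
  [5] #.# => #  t=0,i=0
  [4] #.. => #  t=0,i=2
  [3] .## => #  t=0,i=7
  [2] .#. => #  t=0,i=1
  [1] ..# => #  t=0,i=3
  [0] ... => .  t=1,i=9
  bits 00111110 = 62

62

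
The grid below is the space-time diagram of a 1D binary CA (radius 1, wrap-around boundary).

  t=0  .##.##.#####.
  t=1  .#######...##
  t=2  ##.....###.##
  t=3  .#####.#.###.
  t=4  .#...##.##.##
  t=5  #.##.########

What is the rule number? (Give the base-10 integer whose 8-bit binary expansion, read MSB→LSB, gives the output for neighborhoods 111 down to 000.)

121

  ###|.  b7=0 t=0,i=8
  ##.|#  b6=1 t=0,i=2
  #.#|#  b5=1 t=0,i=3
  #..|#  b4=1 t=0,i=12
  .##|#  b3=1 t=0,i=1
  .#.|.  b2=0 t=3,i=7
  ..#|.  b1=0 t=0,i=0
  ...|#  b0=1 t=1,i=9
  bits 01111001 = 121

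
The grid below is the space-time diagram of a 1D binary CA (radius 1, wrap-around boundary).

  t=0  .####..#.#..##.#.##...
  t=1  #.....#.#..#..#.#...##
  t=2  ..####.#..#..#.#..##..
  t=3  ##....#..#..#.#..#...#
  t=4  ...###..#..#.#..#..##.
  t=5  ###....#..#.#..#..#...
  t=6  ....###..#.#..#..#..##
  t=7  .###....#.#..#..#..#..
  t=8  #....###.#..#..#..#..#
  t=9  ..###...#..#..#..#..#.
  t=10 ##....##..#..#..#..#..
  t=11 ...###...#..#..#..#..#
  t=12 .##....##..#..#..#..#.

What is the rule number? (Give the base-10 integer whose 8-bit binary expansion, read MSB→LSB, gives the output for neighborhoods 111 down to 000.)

35

  nb ###: next=.  (t=0,i=2, bit7=0)
  nb ##.: next=.  (t=0,i=4, bit6=0)
  nb #.#: next=#  (t=0,i=8, bit5=1)
  nb #..: next=.  (t=0,i=5, bit4=0)
  nb .##: next=.  (t=0,i=1, bit3=0)
  nb .#.: next=.  (t=0,i=7, bit2=0)
  nb ..#: next=#  (t=0,i=0, bit1=1)
  nb ...: next=#  (t=0,i=20, bit0=1)
  bits 00100011 = 35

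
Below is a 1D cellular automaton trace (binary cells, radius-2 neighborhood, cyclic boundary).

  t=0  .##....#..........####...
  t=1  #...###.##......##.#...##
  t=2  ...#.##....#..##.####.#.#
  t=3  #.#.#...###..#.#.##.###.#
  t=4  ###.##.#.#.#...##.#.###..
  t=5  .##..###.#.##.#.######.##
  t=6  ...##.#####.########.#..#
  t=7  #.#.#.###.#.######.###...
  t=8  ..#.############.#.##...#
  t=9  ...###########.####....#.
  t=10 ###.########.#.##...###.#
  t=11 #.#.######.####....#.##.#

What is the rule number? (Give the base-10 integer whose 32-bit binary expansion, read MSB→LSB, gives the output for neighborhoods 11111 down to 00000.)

  #####|#  b31=1 t=5,i=18
  ####.|.  b30=0 t=0,i=20
  ###.#|#  b29=1 t=1,i=6
  ###..|.  b28=0 t=0,i=21
  ##.##|.  b27=0 t=1,i=7
  ##.#.|#  b26=1 t=1,i=18
  ##..#|#  b25=1 t=3,i=11
  ##...|.  b24=0 t=0,i=3
  #.###|#  b23=1 t=2,i=17
  #.##.|.  b22=0 t=1,i=8
  #.#.#|#  b21=1 t=2,i=22
  #.#..|#  b20=1 t=1,i=19
  #..##|#  b19=1 t=2,i=13
  #..#.|.  b18=0 t=3,i=12
  #...#|.  b17=0 t=1,i=2
  #....|#  b16=1 t=0,i=4
  .####|#  b15=1 t=0,i=19
  .###.|#  b14=1 t=1,i=5
  .##.#|#  b13=1 t=1,i=17
  .##..|.  b12=0 t=0,i=2
  .#.##|#  b11=1 t=2,i=4
  .#.#.|.  b10=0 t=2,i=23
  .#..#|.  b9=0 t=2,i=12
  .#...|#  b8=1 t=0,i=8
  ..###|.  b7=0 t=0,i=18
  ..##.|.  b6=0 t=0,i=1
  ..#.#|.  b5=0 t=2,i=3
  ..#..|.  b4=0 t=0,i=7
  ...##|#  b3=1 t=0,i=0
  ...#.|#  b2=1 t=0,i=6
  ....#|#  b1=1 t=0,i=5
  .....|.  b0=0 t=0,i=10
  bits 10100110101110011110100100001110 = 2797201678

2797201678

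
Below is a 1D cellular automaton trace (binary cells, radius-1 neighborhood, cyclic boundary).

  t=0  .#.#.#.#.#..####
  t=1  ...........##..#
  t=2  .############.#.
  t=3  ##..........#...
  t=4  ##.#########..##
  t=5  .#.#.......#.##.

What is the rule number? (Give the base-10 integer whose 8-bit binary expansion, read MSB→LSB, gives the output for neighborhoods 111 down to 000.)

  [7] ### => .  t=0,i=13
  [6] ##. => #  t=0,i=15
  [5] #.# => .  t=0,i=0
  [4] #.. => .  t=0,i=10
  [3] .## => #  t=0,i=12
  [2] .#. => .  t=0,i=1
  [1] ..# => #  t=0,i=11
  [0] ... => #  t=1,i=1
  bits 01001011 = 75

75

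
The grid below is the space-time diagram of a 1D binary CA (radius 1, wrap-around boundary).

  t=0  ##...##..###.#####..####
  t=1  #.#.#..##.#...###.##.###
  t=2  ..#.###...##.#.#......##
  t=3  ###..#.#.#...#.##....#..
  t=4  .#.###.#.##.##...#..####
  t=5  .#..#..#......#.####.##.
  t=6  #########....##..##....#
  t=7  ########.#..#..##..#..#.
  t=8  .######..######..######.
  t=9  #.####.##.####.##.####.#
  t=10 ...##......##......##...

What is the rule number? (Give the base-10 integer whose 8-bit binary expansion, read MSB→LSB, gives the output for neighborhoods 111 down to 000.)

150

  ###|#  b7=1 t=0,i=0
  ##.|.  b6=0 t=0,i=1
  #.#|.  b5=0 t=0,i=12
  #..|#  b4=1 t=0,i=2
  .##|.  b3=0 t=0,i=5
  .#.|#  b2=1 t=1,i=2
  ..#|#  b1=1 t=0,i=4
  ...|.  b0=0 t=0,i=3
  bits 10010110 = 150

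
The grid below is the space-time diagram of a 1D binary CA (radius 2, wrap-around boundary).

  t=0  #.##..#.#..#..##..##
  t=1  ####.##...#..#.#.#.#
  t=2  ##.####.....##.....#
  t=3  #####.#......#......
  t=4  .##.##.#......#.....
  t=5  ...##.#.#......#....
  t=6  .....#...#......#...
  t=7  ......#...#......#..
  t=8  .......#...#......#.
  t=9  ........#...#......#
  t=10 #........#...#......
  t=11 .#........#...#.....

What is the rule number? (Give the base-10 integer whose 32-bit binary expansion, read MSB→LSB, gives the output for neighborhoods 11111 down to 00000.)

  [31] ##### => #  t=1,i=1
  [30] ####. => .  t=1,i=2
  [29] ###.# => #  t=0,i=0
  [28] ###.. => #  t=2,i=6
  [27] ##.## => #  t=0,i=1
  [26] ##.#. => #  t=3,i=5
  [25] ##..# => .  t=0,i=4
  [24] ##... => .  t=1,i=7
  [23] #.### => #  t=1,i=19
  [22] #.##. => #  t=0,i=2
  [21] #.#.# => .  t=1,i=15
  [20] #.#.. => .  t=0,i=8
  [19] #..## => #  t=0,i=13
  [18] #..#. => #  t=0,i=5
  [17] #...# => .  t=1,i=8
  [16] #.... => .  t=2,i=8
  [15] .#### => #  t=1,i=0
  [14] .###. => #  t=0,i=19
  [13] .##.# => .  t=4,i=2
  [12] .##.. => #  t=0,i=3
  [11] .#.## => .  t=1,i=18
  [10] .#.#. => .  t=0,i=7
  [9] .#..# => .  t=0,i=9
  [8] .#... => #  t=3,i=7
  [7] ..### => .  t=0,i=18
  [6] ..##. => .  t=0,i=14
  [5] ..#.# => #  t=0,i=6
  [4] ..#.. => .  t=0,i=11
  [3] ...## => .  t=2,i=11
  [2] ...#. => .  t=1,i=9
  [1] ....# => .  t=2,i=10
  [0] ..... => .  t=2,i=9
  bits 10111100110011001101000100100000 = 3167539488

3167539488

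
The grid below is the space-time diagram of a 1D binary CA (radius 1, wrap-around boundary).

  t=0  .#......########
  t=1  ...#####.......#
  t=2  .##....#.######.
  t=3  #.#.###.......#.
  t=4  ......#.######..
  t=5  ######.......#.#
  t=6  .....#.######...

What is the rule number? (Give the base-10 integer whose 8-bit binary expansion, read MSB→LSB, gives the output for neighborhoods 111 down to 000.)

67

  ### -> .   bit 7 = 0  t=0,i=9
  ##. -> #   bit 6 = 1  t=0,i=15
  #.# -> .   bit 5 = 0  t=0,i=0
  #.. -> .   bit 4 = 0  t=0,i=2
  .## -> .   bit 3 = 0  t=0,i=8
  .#. -> .   bit 2 = 0  t=0,i=1
  ..# -> #   bit 1 = 1  t=0,i=7
  ... -> #   bit 0 = 1  t=0,i=3
  bits 01000011 = 67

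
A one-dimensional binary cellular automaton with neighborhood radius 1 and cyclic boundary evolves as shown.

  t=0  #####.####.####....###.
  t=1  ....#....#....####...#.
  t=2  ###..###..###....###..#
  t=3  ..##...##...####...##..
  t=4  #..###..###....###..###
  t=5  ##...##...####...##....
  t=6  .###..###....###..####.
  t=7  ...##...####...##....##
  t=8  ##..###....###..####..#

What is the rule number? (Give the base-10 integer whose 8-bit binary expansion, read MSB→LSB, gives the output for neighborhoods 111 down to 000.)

  ###|.  b7=0 t=0,i=1
  ##.|#  b6=1 t=0,i=4
  #.#|.  b5=0 t=0,i=5
  #..|#  b4=1 t=0,i=15
  .##|.  b3=0 t=0,i=0
  .#.|.  b2=0 t=1,i=4
  ..#|.  b1=0 t=0,i=18
  ...|#  b0=1 t=0,i=16
  bits 01010001 = 81

81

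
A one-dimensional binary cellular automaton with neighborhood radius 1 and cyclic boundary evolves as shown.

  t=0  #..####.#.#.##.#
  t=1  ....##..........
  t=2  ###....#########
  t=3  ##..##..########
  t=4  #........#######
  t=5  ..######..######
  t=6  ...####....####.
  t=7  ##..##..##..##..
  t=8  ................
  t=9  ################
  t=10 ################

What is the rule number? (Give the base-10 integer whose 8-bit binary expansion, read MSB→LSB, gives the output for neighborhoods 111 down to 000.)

  ### -> #   bit 7 = 1  t=0,i=4
  ##. -> .   bit 6 = 0  t=0,i=0
  #.# -> .   bit 5 = 0  t=0,i=7
  #.. -> .   bit 4 = 0  t=0,i=1
  .## -> .   bit 3 = 0  t=0,i=3
  .#. -> .   bit 2 = 0  t=0,i=8
  ..# -> .   bit 1 = 0  t=0,i=2
  ... -> #   bit 0 = 1  t=1,i=0
  bits 10000001 = 129

129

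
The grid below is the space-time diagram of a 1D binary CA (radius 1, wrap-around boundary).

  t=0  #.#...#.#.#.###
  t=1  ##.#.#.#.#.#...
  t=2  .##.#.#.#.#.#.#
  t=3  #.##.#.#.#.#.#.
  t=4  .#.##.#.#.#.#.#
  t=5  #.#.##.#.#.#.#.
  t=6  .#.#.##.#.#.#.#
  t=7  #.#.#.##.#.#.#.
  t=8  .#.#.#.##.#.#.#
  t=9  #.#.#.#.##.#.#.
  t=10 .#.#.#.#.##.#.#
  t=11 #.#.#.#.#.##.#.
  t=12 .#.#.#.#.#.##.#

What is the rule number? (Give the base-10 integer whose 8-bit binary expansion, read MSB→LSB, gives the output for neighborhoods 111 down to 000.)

114

  ###|.  b7=0 t=0,i=13
  ##.|#  b6=1 t=0,i=0
  #.#|#  b5=1 t=0,i=1
  #..|#  b4=1 t=0,i=3
  .##|.  b3=0 t=0,i=12
  .#.|.  b2=0 t=0,i=2
  ..#|#  b1=1 t=0,i=5
  ...|.  b0=0 t=0,i=4
  bits 01110010 = 114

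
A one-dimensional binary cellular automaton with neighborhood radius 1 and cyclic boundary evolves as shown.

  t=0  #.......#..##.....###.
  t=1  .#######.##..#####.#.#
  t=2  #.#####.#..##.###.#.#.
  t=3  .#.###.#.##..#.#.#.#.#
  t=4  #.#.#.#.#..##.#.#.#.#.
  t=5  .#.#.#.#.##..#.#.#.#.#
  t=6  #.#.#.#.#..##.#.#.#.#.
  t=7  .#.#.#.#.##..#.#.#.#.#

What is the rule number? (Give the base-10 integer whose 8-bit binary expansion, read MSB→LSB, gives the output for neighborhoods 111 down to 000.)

179

  nb ###: next=#  (t=0,i=19, bit7=1)
  nb ##.: next=.  (t=0,i=12, bit6=0)
  nb #.#: next=#  (t=0,i=21, bit5=1)
  nb #..: next=#  (t=0,i=1, bit4=1)
  nb .##: next=.  (t=0,i=11, bit3=0)
  nb .#.: next=.  (t=0,i=0, bit2=0)
  nb ..#: next=#  (t=0,i=7, bit1=1)
  nb ...: next=#  (t=0,i=2, bit0=1)
  bits 10110011 = 179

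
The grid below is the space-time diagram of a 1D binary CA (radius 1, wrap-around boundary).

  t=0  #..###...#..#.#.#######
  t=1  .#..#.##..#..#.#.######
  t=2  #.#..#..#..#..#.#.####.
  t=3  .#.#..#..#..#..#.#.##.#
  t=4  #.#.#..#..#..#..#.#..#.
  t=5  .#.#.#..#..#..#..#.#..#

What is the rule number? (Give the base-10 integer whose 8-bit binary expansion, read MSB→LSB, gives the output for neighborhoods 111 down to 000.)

177

  nb ###: next=#  (t=0,i=4, bit7=1)
  nb ##.: next=.  (t=0,i=0, bit6=0)
  nb #.#: next=#  (t=0,i=13, bit5=1)
  nb #..: next=#  (t=0,i=1, bit4=1)
  nb .##: next=.  (t=0,i=3, bit3=0)
  nb .#.: next=.  (t=0,i=9, bit2=0)
  nb ..#: next=.  (t=0,i=2, bit1=0)
  nb ...: next=#  (t=0,i=7, bit0=1)
  bits 10110001 = 177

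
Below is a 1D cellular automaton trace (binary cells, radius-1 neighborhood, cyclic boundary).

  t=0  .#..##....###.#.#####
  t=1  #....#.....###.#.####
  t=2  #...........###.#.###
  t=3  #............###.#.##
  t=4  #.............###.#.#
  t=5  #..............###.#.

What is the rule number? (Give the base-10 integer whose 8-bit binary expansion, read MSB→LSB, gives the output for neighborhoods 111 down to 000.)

  nb ###: next=#  (t=0,i=11, bit7=1)
  nb ##.: next=#  (t=0,i=5, bit6=1)
  nb #.#: next=#  (t=0,i=0, bit5=1)
  nb #..: next=.  (t=0,i=2, bit4=0)
  nb .##: next=.  (t=0,i=4, bit3=0)
  nb .#.: next=.  (t=0,i=1, bit2=0)
  nb ..#: next=.  (t=0,i=3, bit1=0)
  nb ...: next=.  (t=0,i=7, bit0=0)
  bits 11100000 = 224

224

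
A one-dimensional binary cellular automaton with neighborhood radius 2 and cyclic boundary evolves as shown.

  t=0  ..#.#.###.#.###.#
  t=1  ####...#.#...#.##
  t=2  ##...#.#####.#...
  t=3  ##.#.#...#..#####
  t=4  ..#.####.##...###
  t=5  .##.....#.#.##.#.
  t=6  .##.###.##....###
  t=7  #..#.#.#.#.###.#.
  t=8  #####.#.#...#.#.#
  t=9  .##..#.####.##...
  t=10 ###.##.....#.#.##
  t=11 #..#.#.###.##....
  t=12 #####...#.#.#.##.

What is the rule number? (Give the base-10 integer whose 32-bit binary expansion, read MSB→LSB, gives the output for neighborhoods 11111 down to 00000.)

2350339963

  ##### -> #   bit 31 = 1  t=1,i=0
  ####. -> .   bit 30 = 0  t=1,i=2
  ###.# -> .   bit 29 = 0  t=0,i=8
  ###.. -> .   bit 28 = 0  t=1,i=3
  ##.## -> #   bit 27 = 1  t=4,i=8
  ##.#. -> #   bit 26 = 1  t=0,i=9
  ##..# -> .   bit 25 = 0  t=4,i=0
  ##... -> .   bit 24 = 0  t=1,i=4
  #.### -> .   bit 23 = 0  t=0,i=6
  #.##. -> .   bit 22 = 0  t=4,i=9
  #.#.# -> .   bit 21 = 0  t=0,i=4
  #.#.. -> #   bit 20 = 1  t=0,i=16
  #..## -> .   bit 19 = 0  t=3,i=11
  #..#. -> #   bit 18 = 1  t=0,i=1
  #...# -> #   bit 17 = 1  t=1,i=5
  #.... -> #   bit 16 = 1  t=5,i=4
  .#### -> .   bit 15 = 0  t=1,i=16
  .###. -> #   bit 14 = 1  t=0,i=7
  .##.# -> .   bit 13 = 0  t=5,i=13
  .##.. -> #   bit 12 = 1  t=2,i=1
  .#.## -> .   bit 11 = 0  t=0,i=5
  .#.#. -> #   bit 10 = 1  t=0,i=3
  .#..# -> #   bit 9 = 1  t=0,i=0
  .#... -> #   bit 8 = 1  t=1,i=10
  ..### -> .   bit 7 = 0  t=3,i=12
  ..##. -> #   bit 6 = 1  t=2,i=0
  ..#.# -> #   bit 5 = 1  t=0,i=2
  ..#.. -> #   bit 4 = 1  t=3,i=9
  ...## -> #   bit 3 = 1  t=2,i=16
  ...#. -> .   bit 2 = 0  t=1,i=6
  ....# -> #   bit 1 = 1  t=5,i=6
  ..... -> #   bit 0 = 1  t=5,i=5
  bits 10001100000101110101011101111011 = 2350339963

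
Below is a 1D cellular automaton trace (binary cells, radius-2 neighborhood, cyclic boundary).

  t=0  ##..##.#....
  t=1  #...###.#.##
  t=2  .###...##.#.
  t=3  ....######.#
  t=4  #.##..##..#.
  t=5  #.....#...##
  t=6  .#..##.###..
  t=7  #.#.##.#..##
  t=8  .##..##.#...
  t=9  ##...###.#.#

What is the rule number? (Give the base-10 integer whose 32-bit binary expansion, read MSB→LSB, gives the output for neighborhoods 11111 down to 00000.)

  [31] ##### => #  t=3,i=6
  [30] ####. => .  t=3,i=8
  [29] ###.# => .  t=1,i=6
  [28] ###.. => .  t=1,i=0
  [27] ##.## => .  t=6,i=6
  [26] ##.#. => #  t=0,i=6
  [25] ##..# => .  t=0,i=2
  [24] ##... => #  t=1,i=1
  [23] #.### => #  t=1,i=10
  [22] #.##. => .  t=4,i=2
  [21] #.#.# => #  t=1,i=8
  [20] #.#.. => .  t=0,i=7
  [19] #..## => .  t=0,i=3
  [18] #..#. => .  t=4,i=9
  [17] #...# => #  t=1,i=2
  [16] #.... => .  t=0,i=9
  [15] .#### => .  t=3,i=5
  [14] .###. => .  t=1,i=5
  [13] .##.# => #  t=0,i=5
  [12] .##.. => .  t=0,i=1
  [11] .#.## => .  t=1,i=9
  [10] .#.#. => #  t=4,i=11
  [9] .#..# => #  t=2,i=11
  [8] .#... => #  t=0,i=8
  [7] ..### => .  t=1,i=4
  [6] ..##. => #  t=0,i=0
  [5] ..#.# => #  t=4,i=10
  [4] ..#.. => .  t=5,i=6
  [3] ...## => #  t=0,i=11
  [2] ...#. => #  t=5,i=5
  [1] ....# => #  t=0,i=10
  [0] ..... => .  t=5,i=3
  bits 10000101101000100010011101101110 = 2241996654

2241996654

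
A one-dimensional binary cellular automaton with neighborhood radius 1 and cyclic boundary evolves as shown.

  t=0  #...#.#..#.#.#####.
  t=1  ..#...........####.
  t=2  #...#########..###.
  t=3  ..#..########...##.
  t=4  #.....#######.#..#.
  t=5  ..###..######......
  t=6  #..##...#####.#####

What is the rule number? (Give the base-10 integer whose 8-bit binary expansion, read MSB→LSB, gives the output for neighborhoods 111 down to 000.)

  [7] ### => #  t=0,i=14
  [6] ##. => #  t=0,i=17
  [5] #.# => .  t=0,i=5
  [4] #.. => .  t=0,i=1
  [3] .## => .  t=0,i=13
  [2] .#. => .  t=0,i=0
  [1] ..# => .  t=0,i=3
  [0] ... => #  t=0,i=2
  bits 11000001 = 193

193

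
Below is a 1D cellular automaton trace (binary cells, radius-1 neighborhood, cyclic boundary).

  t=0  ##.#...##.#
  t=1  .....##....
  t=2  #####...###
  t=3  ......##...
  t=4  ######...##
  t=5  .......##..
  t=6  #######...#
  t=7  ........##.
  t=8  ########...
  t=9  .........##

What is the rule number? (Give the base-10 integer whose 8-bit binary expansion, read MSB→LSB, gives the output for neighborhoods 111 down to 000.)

  nb ###: next=.  (t=0,i=0, bit7=0)
  nb ##.: next=.  (t=0,i=1, bit6=0)
  nb #.#: next=.  (t=0,i=2, bit5=0)
  nb #..: next=.  (t=0,i=4, bit4=0)
  nb .##: next=.  (t=0,i=7, bit3=0)
  nb .#.: next=.  (t=0,i=3, bit2=0)
  nb ..#: next=#  (t=0,i=6, bit1=1)
  nb ...: next=#  (t=0,i=5, bit0=1)
  bits 00000011 = 3

3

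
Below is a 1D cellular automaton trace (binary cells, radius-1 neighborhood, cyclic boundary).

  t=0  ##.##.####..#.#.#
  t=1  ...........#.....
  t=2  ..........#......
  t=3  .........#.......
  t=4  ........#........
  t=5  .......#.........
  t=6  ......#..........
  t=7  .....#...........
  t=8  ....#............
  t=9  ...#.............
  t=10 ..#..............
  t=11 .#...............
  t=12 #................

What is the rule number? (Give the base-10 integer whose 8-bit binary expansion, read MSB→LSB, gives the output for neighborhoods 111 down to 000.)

2

  ### -> .   bit 7 = 0  t=0,i=0
  ##. -> .   bit 6 = 0  t=0,i=1
  #.# -> .   bit 5 = 0  t=0,i=2
  #.. -> .   bit 4 = 0  t=0,i=10
  .## -> .   bit 3 = 0  t=0,i=3
  .#. -> .   bit 2 = 0  t=0,i=12
  ..# -> #   bit 1 = 1  t=0,i=11
  ... -> .   bit 0 = 0  t=1,i=0
  bits 00000010 = 2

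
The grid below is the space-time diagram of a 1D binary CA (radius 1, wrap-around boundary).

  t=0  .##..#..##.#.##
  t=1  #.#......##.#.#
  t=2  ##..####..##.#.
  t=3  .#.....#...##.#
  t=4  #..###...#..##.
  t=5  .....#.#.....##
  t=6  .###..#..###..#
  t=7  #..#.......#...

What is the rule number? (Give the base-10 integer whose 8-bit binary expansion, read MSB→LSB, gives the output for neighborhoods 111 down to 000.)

97

  ###|.  b7=0 t=2,i=5
  ##.|#  b6=1 t=0,i=2
  #.#|#  b5=1 t=0,i=0
  #..|.  b4=0 t=0,i=3
  .##|.  b3=0 t=0,i=1
  .#.|.  b2=0 t=0,i=5
  ..#|.  b1=0 t=0,i=4
  ...|#  b0=1 t=1,i=4
  bits 01100001 = 97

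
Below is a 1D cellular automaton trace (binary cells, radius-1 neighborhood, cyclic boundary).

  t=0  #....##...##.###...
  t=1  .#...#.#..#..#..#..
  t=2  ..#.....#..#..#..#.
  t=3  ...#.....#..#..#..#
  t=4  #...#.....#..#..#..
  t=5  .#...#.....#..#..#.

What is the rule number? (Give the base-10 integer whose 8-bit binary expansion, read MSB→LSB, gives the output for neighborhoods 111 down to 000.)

24

  ### -> .   bit 7 = 0  t=0,i=14
  ##. -> .   bit 6 = 0  t=0,i=6
  #.# -> .   bit 5 = 0  t=0,i=12
  #.. -> #   bit 4 = 1  t=0,i=1
  .## -> #   bit 3 = 1  t=0,i=5
  .#. -> .   bit 2 = 0  t=0,i=0
  ..# -> .   bit 1 = 0  t=0,i=4
  ... -> .   bit 0 = 0  t=0,i=2
  bits 00011000 = 24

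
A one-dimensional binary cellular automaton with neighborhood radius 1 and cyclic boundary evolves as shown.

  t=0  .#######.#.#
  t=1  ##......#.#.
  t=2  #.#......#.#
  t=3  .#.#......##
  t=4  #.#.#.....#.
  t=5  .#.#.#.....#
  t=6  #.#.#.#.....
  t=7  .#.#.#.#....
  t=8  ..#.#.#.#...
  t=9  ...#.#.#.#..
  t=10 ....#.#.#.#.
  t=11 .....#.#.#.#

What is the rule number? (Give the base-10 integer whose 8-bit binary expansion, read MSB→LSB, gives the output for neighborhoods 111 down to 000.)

56

  ### -> .   bit 7 = 0  t=0,i=2
  ##. -> .   bit 6 = 0  t=0,i=7
  #.# -> #   bit 5 = 1  t=0,i=0
  #.. -> #   bit 4 = 1  t=1,i=2
  .## -> #   bit 3 = 1  t=0,i=1
  .#. -> .   bit 2 = 0  t=0,i=9
  ..# -> .   bit 1 = 0  t=1,i=7
  ... -> .   bit 0 = 0  t=1,i=3
  bits 00111000 = 56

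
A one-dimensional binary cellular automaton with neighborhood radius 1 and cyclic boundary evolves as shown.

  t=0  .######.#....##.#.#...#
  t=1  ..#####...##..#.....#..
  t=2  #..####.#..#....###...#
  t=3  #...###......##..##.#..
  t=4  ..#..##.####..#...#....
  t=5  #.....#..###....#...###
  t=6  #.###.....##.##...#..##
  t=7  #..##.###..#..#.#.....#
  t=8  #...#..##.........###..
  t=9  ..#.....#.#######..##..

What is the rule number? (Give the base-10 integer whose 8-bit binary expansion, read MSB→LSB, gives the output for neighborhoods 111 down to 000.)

  ### -> #   bit 7 = 1  t=0,i=2
  ##. -> #   bit 6 = 1  t=0,i=6
  #.# -> .   bit 5 = 0  t=0,i=0
  #.. -> .   bit 4 = 0  t=0,i=9
  .## -> .   bit 3 = 0  t=0,i=1
  .#. -> .   bit 2 = 0  t=0,i=8
  ..# -> .   bit 1 = 0  t=0,i=12
  ... -> #   bit 0 = 1  t=0,i=10
  bits 11000001 = 193

193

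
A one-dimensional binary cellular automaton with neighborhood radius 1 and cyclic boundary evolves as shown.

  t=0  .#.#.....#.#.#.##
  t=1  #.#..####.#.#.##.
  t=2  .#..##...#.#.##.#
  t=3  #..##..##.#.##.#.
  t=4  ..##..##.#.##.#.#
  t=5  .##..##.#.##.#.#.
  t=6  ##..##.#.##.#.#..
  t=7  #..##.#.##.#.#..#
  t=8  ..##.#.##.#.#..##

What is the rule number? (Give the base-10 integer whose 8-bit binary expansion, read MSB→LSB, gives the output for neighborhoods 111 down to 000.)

43

  ###|.  b7=0 t=1,i=6
  ##.|.  b6=0 t=0,i=16
  #.#|#  b5=1 t=0,i=0
  #..|.  b4=0 t=0,i=4
  .##|#  b3=1 t=0,i=15
  .#.|.  b2=0 t=0,i=1
  ..#|#  b1=1 t=0,i=8
  ...|#  b0=1 t=0,i=5
  bits 00101011 = 43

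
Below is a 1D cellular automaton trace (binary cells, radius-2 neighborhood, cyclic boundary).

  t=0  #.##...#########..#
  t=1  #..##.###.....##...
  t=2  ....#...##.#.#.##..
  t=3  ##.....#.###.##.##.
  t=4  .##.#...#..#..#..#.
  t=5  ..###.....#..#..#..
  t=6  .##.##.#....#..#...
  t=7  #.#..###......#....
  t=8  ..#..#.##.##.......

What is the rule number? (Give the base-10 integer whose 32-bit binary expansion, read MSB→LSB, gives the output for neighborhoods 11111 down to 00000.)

1966389385

  nb #####: next=.  (t=0,i=9, bit31=0)
  nb ####.: next=#  (t=0,i=14, bit30=1)
  nb ###.#: next=#  (t=3,i=11, bit29=1)
  nb ###..: next=#  (t=0,i=15, bit28=1)
  nb ##.##: next=.  (t=0,i=1, bit27=0)
  nb ##.#.: next=#  (t=2,i=10, bit26=1)
  nb ##..#: next=.  (t=0,i=16, bit25=0)
  nb ##...: next=#  (t=0,i=4, bit24=1)
  nb #.###: next=.  (t=1,i=6, bit23=0)
  nb #.##.: next=.  (t=0,i=2, bit22=0)
  nb #.#.#: next=#  (t=2,i=11, bit21=1)
  nb #.#..: next=#  (t=4,i=4, bit20=1)
  nb #..##: next=.  (t=0,i=17, bit19=0)
  nb #..#.: next=#  (t=4,i=10, bit18=1)
  nb #...#: next=.  (t=0,i=5, bit17=0)
  nb #....: next=.  (t=1,i=10, bit16=0)
  nb .####: next=#  (t=0,i=8, bit15=1)
  nb .###.: next=.  (t=1,i=7, bit14=0)
  nb .##.#: next=#  (t=0,i=0, bit13=1)
  nb .##..: next=#  (t=0,i=3, bit12=1)
  nb .#.##: next=#  (t=2,i=14, bit11=1)
  nb .#.#.: next=.  (t=2,i=12, bit10=0)
  nb .#..#: next=.  (t=1,i=1, bit9=0)
  nb .#...: next=.  (t=2,i=5, bit8=0)
  nb ..###: next=#  (t=0,i=7, bit7=1)
  nb ..##.: next=.  (t=0,i=18, bit6=0)
  nb ..#.#: next=.  (t=3,i=7, bit5=0)
  nb ..#..: next=.  (t=1,i=0, bit4=0)
  nb ...##: next=#  (t=0,i=6, bit3=1)
  nb ...#.: next=.  (t=1,i=18, bit2=0)
  nb ....#: next=.  (t=1,i=12, bit1=0)
  nb .....: next=#  (t=1,i=11, bit0=1)
  bits 01110101001101001011100010001001 = 1966389385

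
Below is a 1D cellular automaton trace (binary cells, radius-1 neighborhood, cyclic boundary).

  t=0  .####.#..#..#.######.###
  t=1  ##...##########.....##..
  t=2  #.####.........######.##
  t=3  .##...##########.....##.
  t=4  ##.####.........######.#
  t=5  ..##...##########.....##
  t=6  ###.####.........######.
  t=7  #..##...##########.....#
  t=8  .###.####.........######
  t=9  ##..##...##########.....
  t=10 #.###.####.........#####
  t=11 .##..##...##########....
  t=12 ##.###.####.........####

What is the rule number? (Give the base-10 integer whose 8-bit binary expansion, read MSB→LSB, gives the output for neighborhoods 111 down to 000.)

63

  ### -> .   bit 7 = 0  t=0,i=2
  ##. -> .   bit 6 = 0  t=0,i=4
  #.# -> #   bit 5 = 1  t=0,i=0
  #.. -> #   bit 4 = 1  t=0,i=7
  .## -> #   bit 3 = 1  t=0,i=1
  .#. -> #   bit 2 = 1  t=0,i=6
  ..# -> #   bit 1 = 1  t=0,i=8
  ... -> #   bit 0 = 1  t=1,i=3
  bits 00111111 = 63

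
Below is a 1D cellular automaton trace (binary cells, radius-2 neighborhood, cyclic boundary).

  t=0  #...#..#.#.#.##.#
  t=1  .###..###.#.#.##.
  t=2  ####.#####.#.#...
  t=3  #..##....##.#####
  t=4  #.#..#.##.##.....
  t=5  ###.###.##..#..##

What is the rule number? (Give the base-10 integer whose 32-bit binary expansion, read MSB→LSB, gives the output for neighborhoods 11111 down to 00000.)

  #####|.  b31=0 t=2,i=7
  ####.|.  b30=0 t=2,i=2
  ###.#|#  b29=1 t=1,i=8
  ###..|#  b28=1 t=1,i=3
  ##.##|#  b27=1 t=0,i=15
  ##.#.|#  b26=1 t=1,i=9
  ##..#|.  b25=0 t=1,i=4
  ##...|#  b24=1 t=0,i=1
  #.###|.  b23=0 t=2,i=5
  #.##.|.  b22=0 t=0,i=13
  #.#.#|.  b21=0 t=0,i=9
  #.#..|#  b20=1 t=2,i=13
  #..##|#  b19=1 t=1,i=0
  #..#.|#  b18=1 t=0,i=6
  #...#|#  b17=1 t=0,i=2
  #....|.  b16=0 t=3,i=6
  .####|.  b15=0 t=2,i=1
  .###.|#  b14=1 t=1,i=2
  .##.#|#  b13=1 t=0,i=14
  .##..|.  b12=0 t=0,i=0
  .#.##|#  b11=1 t=0,i=12
  .#.#.|#  b10=1 t=0,i=8
  .#..#|.  b9=0 t=0,i=5
  .#...|#  b8=1 t=2,i=14
  ..###|#  b7=1 t=1,i=1
  ..##.|.  b6=0 t=3,i=3
  ..#.#|#  b5=1 t=0,i=7
  ..#..|.  b4=0 t=0,i=4
  ...##|#  b3=1 t=2,i=16
  ...#.|#  b2=1 t=0,i=3
  ....#|#  b1=1 t=3,i=7
  .....|.  b0=0 t=4,i=14
  bits 00111101000111100110110110101110 = 1025404334

1025404334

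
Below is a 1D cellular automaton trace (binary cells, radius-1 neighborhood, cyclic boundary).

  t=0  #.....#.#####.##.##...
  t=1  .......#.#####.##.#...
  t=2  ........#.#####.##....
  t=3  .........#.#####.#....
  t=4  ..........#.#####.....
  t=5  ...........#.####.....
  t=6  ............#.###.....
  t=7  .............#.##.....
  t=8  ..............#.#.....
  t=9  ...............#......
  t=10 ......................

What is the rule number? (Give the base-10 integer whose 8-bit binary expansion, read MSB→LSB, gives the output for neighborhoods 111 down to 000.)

224

  ###|#  b7=1 t=0,i=9
  ##.|#  b6=1 t=0,i=12
  #.#|#  b5=1 t=0,i=7
  #..|.  b4=0 t=0,i=1
  .##|.  b3=0 t=0,i=8
  .#.|.  b2=0 t=0,i=0
  ..#|.  b1=0 t=0,i=5
  ...|.  b0=0 t=0,i=2
  bits 11100000 = 224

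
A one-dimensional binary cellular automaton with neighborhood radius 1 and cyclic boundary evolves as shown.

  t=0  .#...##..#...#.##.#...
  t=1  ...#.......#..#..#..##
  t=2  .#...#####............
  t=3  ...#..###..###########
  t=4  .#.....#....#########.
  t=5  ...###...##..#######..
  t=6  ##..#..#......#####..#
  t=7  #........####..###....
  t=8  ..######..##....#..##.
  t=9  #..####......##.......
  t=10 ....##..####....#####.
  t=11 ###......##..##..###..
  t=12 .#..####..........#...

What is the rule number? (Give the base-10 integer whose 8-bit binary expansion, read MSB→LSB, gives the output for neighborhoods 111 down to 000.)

161

  ### -> #   bit 7 = 1  t=2,i=6
  ##. -> .   bit 6 = 0  t=0,i=6
  #.# -> #   bit 5 = 1  t=0,i=14
  #.. -> .   bit 4 = 0  t=0,i=2
  .## -> .   bit 3 = 0  t=0,i=5
  .#. -> .   bit 2 = 0  t=0,i=1
  ..# -> .   bit 1 = 0  t=0,i=0
  ... -> #   bit 0 = 1  t=0,i=3
  bits 10100001 = 161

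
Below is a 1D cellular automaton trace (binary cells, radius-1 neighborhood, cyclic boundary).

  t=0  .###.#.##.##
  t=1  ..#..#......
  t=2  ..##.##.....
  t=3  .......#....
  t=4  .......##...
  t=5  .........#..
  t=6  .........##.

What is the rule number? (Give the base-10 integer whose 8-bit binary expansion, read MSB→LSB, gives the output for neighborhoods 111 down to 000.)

  ###|#  b7=1 t=0,i=2
  ##.|.  b6=0 t=0,i=3
  #.#|.  b5=0 t=0,i=0
  #..|#  b4=1 t=1,i=3
  .##|.  b3=0 t=0,i=1
  .#.|#  b2=1 t=0,i=5
  ..#|.  b1=0 t=1,i=1
  ...|.  b0=0 t=1,i=0
  bits 10010100 = 148

148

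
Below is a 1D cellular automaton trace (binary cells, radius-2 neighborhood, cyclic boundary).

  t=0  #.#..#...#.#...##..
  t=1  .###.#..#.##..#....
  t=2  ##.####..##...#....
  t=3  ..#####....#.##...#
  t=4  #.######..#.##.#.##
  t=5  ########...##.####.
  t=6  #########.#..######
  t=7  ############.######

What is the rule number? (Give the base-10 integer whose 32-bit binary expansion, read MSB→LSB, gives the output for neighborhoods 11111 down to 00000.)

  [31] ##### => #  t=3,i=4
  [30] ####. => #  t=2,i=5
  [29] ###.# => #  t=1,i=3
  [28] ###.. => #  t=2,i=6
  [27] ##.## => #  t=2,i=2
  [26] ##.#. => #  t=1,i=4
  [25] ##..# => .  t=0,i=17
  [24] ##... => #  t=2,i=11
  [23] #.### => #  t=2,i=3
  [22] #.##. => #  t=1,i=10
  [21] #.#.# => #  t=4,i=15
  [20] #.#.. => #  t=0,i=2
  [19] #..## => .  t=2,i=8
  [18] #..#. => .  t=0,i=4
  [17] #...# => .  t=0,i=7
  [16] #.... => .  t=1,i=16
  [15] .#### => #  t=2,i=4
  [14] .###. => .  t=1,i=2
  [13] .##.# => .  t=2,i=1
  [12] .##.. => .  t=0,i=16
  [11] .#.## => #  t=1,i=9
  [10] .#.#. => #  t=0,i=1
  [9] .#..# => #  t=0,i=3
  [8] .#... => .  t=0,i=6
  [7] ..### => #  t=1,i=1
  [6] ..##. => .  t=0,i=15
  [5] ..#.# => .  t=0,i=0
  [4] ..#.. => #  t=0,i=5
  [3] ...## => #  t=0,i=14
  [2] ...#. => #  t=0,i=8
  [1] ....# => .  t=1,i=18
  [0] ..... => .  t=1,i=17
  bits 11111101111100001000111010011100 = 4260400796

4260400796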